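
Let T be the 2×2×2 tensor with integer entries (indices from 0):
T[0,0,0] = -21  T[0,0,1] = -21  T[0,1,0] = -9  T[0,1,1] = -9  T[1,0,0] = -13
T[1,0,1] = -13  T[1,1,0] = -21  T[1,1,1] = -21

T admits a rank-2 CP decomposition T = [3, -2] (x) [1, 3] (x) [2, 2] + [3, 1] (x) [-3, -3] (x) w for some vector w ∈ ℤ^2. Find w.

w = [3, 3]

Subtract the known terms from T to get the rank-1 residual R = [3, 1] (x) [-3, -3] (x) w, so R[i,j,k] = a[i]·b[j]·w[k]. Pick indices with nonzero a[0]·b[0] = (3)·(-3) = -9. Only the fibre through (0,0,·) is needed: R[0,0,:] = T[0,0,:] − Σₗ aₗ[0]bₗ[0]cₗ = [-21, -21] − (3)·(1)·[2, 2] = [-27, -27]. Then w[k] = R[0,0,k] / -9 for each k, giving w = [-27, -27] / -9 = [3, 3].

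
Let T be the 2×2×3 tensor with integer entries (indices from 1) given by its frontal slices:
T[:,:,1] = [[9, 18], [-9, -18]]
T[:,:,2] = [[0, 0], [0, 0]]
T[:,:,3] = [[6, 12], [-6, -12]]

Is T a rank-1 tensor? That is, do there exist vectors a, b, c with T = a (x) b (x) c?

If T = a (x) b (x) c then every fibre of T is a multiple of the corresponding factor, so read the factors off the fibres through the nonzero entry T[1,1,1] = 9.
The mode-1 fibre T[:,1,1] = [9, -9] gives a = [1, -1] (primitive direction); the mode-2 fibre T[1,:,1] = [9, 18] gives b = [1, 2]; then c[k] = T[1,1,k] / (a[1]·b[1]) = [9, 0, 6] / 1 = [9, 0, 6].
Expanding [1, -1] (x) [1, 2] (x) [9, 0, 6] reproduces all 12 entries of T, so T = [1, -1] (x) [1, 2] (x) [9, 0, 6] and rank(T) ≤ 1.
Equivalently every frontal slice T[:,:,k] is c[k] times the rank-1 matrix [1, -1] (x) [1, 2]. So T has rank 1 (it is nonzero).

Yes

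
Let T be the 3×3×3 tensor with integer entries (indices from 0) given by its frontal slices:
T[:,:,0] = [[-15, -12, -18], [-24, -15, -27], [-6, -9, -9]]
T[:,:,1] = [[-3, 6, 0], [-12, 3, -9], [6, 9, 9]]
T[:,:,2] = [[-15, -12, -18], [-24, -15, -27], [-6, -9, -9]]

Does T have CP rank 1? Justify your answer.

No

The mode-2 unfolding of T (rows indexed by j, columns by (i,k) = (0,0), (0,1), (0,2), (1,0), (1,1), (1,2), (2,0), (2,1), (2,2)) is [[-15, -3, -15, -24, -12, -24, -6, 6, -6], [-12, 6, -12, -15, 3, -15, -9, 9, -9], [-18, 0, -18, -27, -9, -27, -9, 9, -9]].
There the 2×2 minor on rows j ∈ {0, 1}, columns (i,k) ∈ {(0,0), (0,1)} is det [[-15, -3], [-12, 6]] = -126 ≠ 0, so this unfolding has rank ≥ 2; CP rank is at least every unfolding rank, so rank(T) ≥ 2.
In particular rank(T) ≥ 2 > 1, so T is not rank-1.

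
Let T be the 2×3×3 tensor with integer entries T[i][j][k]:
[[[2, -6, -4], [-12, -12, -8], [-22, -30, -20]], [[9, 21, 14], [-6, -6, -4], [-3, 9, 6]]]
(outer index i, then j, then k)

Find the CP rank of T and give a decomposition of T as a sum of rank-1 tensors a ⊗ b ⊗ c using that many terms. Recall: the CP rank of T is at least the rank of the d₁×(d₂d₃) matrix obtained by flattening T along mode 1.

rank(T) = 2

Lower bound: the mode-1 unfolding of T (rows indexed by i, columns by (j,k) = (0,0), (0,1), (0,2), (1,0), (1,1), (1,2), (2,0), (2,1), (2,2)) is [[2, -6, -4, -12, -12, -8, -22, -30, -20], [9, 21, 14, -6, -6, -4, -3, 9, 6]].
There the 2×2 minor on rows i ∈ {0, 1}, columns (j,k) ∈ {(0,0), (0,1)} is det [[2, -6], [9, 21]] = 96 ≠ 0, so this unfolding has rank ≥ 2; CP rank is at least every unfolding rank, so rank(T) ≥ 2. (This is only a lower bound: in general the CP rank may exceed every unfolding rank, so we still need to exhibit 2 rank-1 terms summing to T.)
Upper bound — finding two terms. Write S_k = T[:,:,k] for the frontal slices: S₀ = [[2, -12, -22], [9, -6, -3]], S₁ = [[-6, -12, -30], [21, -6, 9]], S₂ = [[-4, -8, -20], [14, -4, 6]].
If T = a₁ ⊗ b₁ ⊗ c₁ + a₂ ⊗ b₂ ⊗ c₂ then each S_k = c₁[k]·a₁b₁ᵀ + c₂[k]·a₂b₂ᵀ. S₀ and S₁ are linearly independent, so a₁b₁ᵀ and a₂b₂ᵀ must span the same plane of matrices: they are the rank-1 matrices of the form x·S₀ + y·S₁.
The 2×2 minor of x·S₀ + y·S₁ on rows {0,1}, columns {0,1} is 96·x² + 384·xy + 288·y² = 96·(x + 3·y)(x + y), vanishing at (x:y) = (3:-1) and (1:-1).
M₁ = 3·S₀ − S₁ = [[12, -24, -36], [6, -12, -18]] = 6·[2, 1][1, -2, -3]ᵀ and M₂ = S₀ − S₁ = [[8, 0, 8], [-12, 0, -12]] = 4·[2, -3][1, 0, 1]ᵀ, so take a₁ = [2, 1], b₁ = [1, -2, -3], a₂ = [2, -3], b₂ = [1, 0, 1].
Each slice is an integer combination of E₁ = a₁b₁ᵀ and E₂ = a₂b₂ᵀ: S₀ = 3·E₁ − 2·E₂, S₁ = 3·E₁ − 6·E₂, S₂ = 2·E₁ − 4·E₂; reading off coefficients, c₁ = [3, 3, 2] and c₂ = [-2, -6, -4].
Hence T = [2, 1] ⊗ [1, -2, -3] ⊗ [3, 3, 2] + [2, -3] ⊗ [1, 0, 1] ⊗ [-2, -6, -4], so rank(T) ≤ 2.
These bounds meet, so rank(T) = 2.
Check entry T[1,1,0] = -6: (1)·(-2)·(3) + (-3)·(0)·(-2) = -6.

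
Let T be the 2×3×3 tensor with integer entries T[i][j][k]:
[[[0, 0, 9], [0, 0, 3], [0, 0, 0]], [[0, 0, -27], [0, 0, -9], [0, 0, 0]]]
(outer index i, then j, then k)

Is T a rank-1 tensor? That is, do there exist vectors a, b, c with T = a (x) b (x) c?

If T = a (x) b (x) c then every fibre of T is a multiple of the corresponding factor, so read the factors off the fibres through the nonzero entry T[0,0,2] = 9.
The mode-1 fibre T[:,0,2] = [9, -27] gives a = (1, -3) (primitive direction); the mode-2 fibre T[0,:,2] = [9, 3, 0] gives b = (3, 1, 0); then c[k] = T[0,0,k] / (a[0]·b[0]) = [0, 0, 9] / 3 = (0, 0, 3).
Expanding (1, -3) (x) (3, 1, 0) (x) (0, 0, 3) reproduces all 18 entries of T, so T = (1, -3) (x) (3, 1, 0) (x) (0, 0, 3) and rank(T) ≤ 1.
Equivalently every frontal slice T[:,:,k] is c[k] times the rank-1 matrix (1, -3) (x) (3, 1, 0). So T has rank 1 (it is nonzero).

Yes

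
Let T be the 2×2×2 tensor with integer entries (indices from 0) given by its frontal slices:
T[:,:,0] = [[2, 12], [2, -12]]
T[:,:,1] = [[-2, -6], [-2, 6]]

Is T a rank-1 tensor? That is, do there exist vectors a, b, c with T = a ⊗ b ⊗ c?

The mode-2 unfolding of T (rows indexed by j, columns by (i,k) = (0,0), (0,1), (1,0), (1,1)) is [[2, -2, 2, -2], [12, -6, -12, 6]].
There the 2×2 minor on rows j ∈ {0, 1}, columns (i,k) ∈ {(0,0), (0,1)} is det [[2, -2], [12, -6]] = 12 ≠ 0, so this unfolding has rank ≥ 2; CP rank is at least every unfolding rank, so rank(T) ≥ 2.
In particular rank(T) ≥ 2 > 1, so T is not rank-1.

No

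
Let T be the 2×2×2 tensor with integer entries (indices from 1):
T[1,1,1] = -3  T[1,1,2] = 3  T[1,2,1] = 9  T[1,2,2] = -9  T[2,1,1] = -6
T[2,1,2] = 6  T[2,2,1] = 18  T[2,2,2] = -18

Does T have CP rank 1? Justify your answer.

If T = a ∘ b ∘ c then every fibre of T is a multiple of the corresponding factor, so read the factors off the fibres through the nonzero entry T[1,1,1] = -3.
The mode-1 fibre T[:,1,1] = [-3, -6] gives a = [1, 2] (primitive direction); the mode-2 fibre T[1,:,1] = [-3, 9] gives b = [1, -3]; then c[k] = T[1,1,k] / (a[1]·b[1]) = [-3, 3] / 1 = [-3, 3].
Expanding [1, 2] ∘ [1, -3] ∘ [-3, 3] reproduces all 8 entries of T, so T = [1, 2] ∘ [1, -3] ∘ [-3, 3] and rank(T) ≤ 1.
Equivalently every frontal slice T[:,:,k] is c[k] times the rank-1 matrix [1, 2] ∘ [1, -3]. So T has rank 1 (it is nonzero).

Yes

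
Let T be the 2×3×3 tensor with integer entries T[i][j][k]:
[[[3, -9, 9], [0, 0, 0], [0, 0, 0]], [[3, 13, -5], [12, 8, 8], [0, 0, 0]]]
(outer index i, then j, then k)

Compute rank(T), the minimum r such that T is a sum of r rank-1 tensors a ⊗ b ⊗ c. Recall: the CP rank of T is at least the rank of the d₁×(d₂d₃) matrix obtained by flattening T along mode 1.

2

Lower bound: in the mode-3 unfolding of T (rows indexed by k, columns by (i,j)) the 2×2 minor on rows k ∈ {0, 1}, columns (i,j) ∈ {(0,0), (1,0)} is det [[3, 3], [-9, 13]] = 66 ≠ 0, so that unfolding has rank ≥ 2 and hence rank(T) ≥ 2 (CP rank is at least every unfolding rank, though it can be larger).
Upper bound: with S_k = T[:,:,k], the two rank-1 terms a₁b₁ᵀ, a₂b₂ᵀ are the rank-1 members of the pencil x·S₀ + y·S₁.
The 2×2 minor of x·S₀ + y·S₁ on rows {0,1}, columns {0,1} is 36·x² − 84·xy − 72·y² = 12·(x − 3·y)(3·x + 2·y), vanishing at (x:y) = (3:1) and (2:-3).
M₁ = 3·S₀ + S₁ = [[0, 0, 0], [22, 44, 0]] = 22·[0, 1][1, 2, 0]ᵀ and M₂ = 2·S₀ − 3·S₁ = [[33, 0, 0], [-33, 0, 0]] = 33·[1, -1][1, 0, 0]ᵀ, so take a₁ = [0, 1], b₁ = [1, 2, 0], a₂ = [1, -1], b₂ = [1, 0, 0].
Each slice is an integer combination of E₁ = a₁b₁ᵀ and E₂ = a₂b₂ᵀ: S₀ = 6·E₁ + 3·E₂, S₁ = 4·E₁ − 9·E₂, S₂ = 4·E₁ + 9·E₂; reading off coefficients, c₁ = [6, 4, 4] and c₂ = [3, -9, 9].
Hence T = [0, 1] ⊗ [1, 2, 0] ⊗ [6, 4, 4] + [1, -1] ⊗ [1, 0, 0] ⊗ [3, -9, 9], so rank(T) ≤ 2.
These bounds meet, so rank(T) = 2.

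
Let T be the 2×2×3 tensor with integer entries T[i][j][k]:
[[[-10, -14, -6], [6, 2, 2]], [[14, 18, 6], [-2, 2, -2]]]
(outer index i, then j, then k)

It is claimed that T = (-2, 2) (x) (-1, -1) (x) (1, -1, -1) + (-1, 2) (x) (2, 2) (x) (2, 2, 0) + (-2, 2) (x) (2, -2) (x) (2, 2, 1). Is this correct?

Reconstruct entrywise from the claimed factors. For example, T[0,0,1] = -14 and Σₗ aₗ[0]bₗ[0]cₗ[1] = (-2)·(-1)·(-1) + (-1)·(2)·(2) + (-2)·(2)·(2) = -14; checking all 12 entries, every one matches. The claim holds.

Yes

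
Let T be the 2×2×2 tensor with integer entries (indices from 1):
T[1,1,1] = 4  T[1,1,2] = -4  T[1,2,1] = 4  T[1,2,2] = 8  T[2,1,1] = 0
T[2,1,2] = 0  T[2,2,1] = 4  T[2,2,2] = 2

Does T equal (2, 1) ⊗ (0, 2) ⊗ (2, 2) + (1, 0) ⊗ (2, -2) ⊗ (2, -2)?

Reconstruct entry (1,2,2) from the claimed factors: Σₗ aₗ[1]bₗ[2]cₗ[2] = (2)·(2)·(2) + (1)·(-2)·(-2) = 12, but T[1,2,2] = 8. The claim is false.

No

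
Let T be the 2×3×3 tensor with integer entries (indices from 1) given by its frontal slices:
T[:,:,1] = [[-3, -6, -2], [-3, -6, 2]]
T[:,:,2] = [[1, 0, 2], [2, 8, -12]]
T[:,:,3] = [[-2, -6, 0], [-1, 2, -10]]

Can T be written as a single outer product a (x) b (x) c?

No

The mode-2 unfolding of T (rows indexed by j, columns by (i,k) = (1,1), (1,2), (1,3), (2,1), (2,2), (2,3)) is [[-3, 1, -2, -3, 2, -1], [-6, 0, -6, -6, 8, 2], [-2, 2, 0, 2, -12, -10]].
There the 3×3 minor on rows j ∈ {1, 2, 3}, columns (i,k) ∈ {(1,1), (1,2), (2,1)} is det [[-3, 1, -3], [-6, 0, -6], [-2, 2, 2]] = 24 ≠ 0, so this unfolding has rank ≥ 3; CP rank is at least every unfolding rank, so rank(T) ≥ 3.
In particular rank(T) ≥ 3 > 1, so T is not rank-1.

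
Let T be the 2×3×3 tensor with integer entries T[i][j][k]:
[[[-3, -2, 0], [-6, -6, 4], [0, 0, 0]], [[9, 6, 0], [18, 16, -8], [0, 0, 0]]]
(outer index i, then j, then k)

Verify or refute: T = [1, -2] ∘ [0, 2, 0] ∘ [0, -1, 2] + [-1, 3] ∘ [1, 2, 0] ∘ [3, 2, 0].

Reconstruct entrywise from the claimed factors. For example, T[1,2,0] = 0 and Σₗ aₗ[1]bₗ[2]cₗ[0] = (-2)·(0)·(0) + (3)·(0)·(3) = 0; checking all 18 entries, every one matches. The claim holds.

Yes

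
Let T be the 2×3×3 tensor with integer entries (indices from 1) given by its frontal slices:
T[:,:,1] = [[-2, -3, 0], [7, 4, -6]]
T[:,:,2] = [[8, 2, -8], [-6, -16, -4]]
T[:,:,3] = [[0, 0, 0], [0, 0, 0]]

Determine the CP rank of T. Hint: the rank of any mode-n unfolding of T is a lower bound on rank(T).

Lower bound: the mode-2 unfolding of T (rows indexed by j, columns by (i,k) = (1,1), (1,2), (1,3), (2,1), (2,2), (2,3)) is [[-2, 8, 0, 7, -6, 0], [-3, 2, 0, 4, -16, 0], [0, -8, 0, -6, -4, 0]].
There the 3×3 minor on rows j ∈ {1, 2, 3}, columns (i,k) ∈ {(1,1), (1,2), (2,1)} is det [[-2, 8, 7], [-3, 2, 4], [0, -8, -6]] = -16 ≠ 0, so this unfolding has rank ≥ 3; CP rank is at least every unfolding rank, so rank(T) ≥ 3. (Unfolding ranks only ever bound the CP rank from below — rank(T) can be strictly larger than all of them — so the matching upper bound has to come from an explicit 3-term decomposition.)
Upper bound: T is a sum of 3 rank-1 terms, T = [1, -1] ⊗ [2, 2, -1] ⊗ [-2, 4, 0] + [1, 1] ⊗ [1, 2, 0] ⊗ [1, -2, 0] + [1, 2] ⊗ [1, -1, -2] ⊗ [1, 2, 0] (one valid choice — decompositions are not unique — normalised so each a, b is primitive with positive first nonzero entry; check it by expanding all entries), so rank(T) ≤ 3.
These bounds meet, so rank(T) = 3.

3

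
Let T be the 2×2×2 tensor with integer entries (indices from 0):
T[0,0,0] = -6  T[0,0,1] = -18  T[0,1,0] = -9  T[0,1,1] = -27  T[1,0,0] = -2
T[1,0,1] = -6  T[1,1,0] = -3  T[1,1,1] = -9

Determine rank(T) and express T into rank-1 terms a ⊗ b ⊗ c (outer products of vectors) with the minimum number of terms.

Lower bound: T ≠ 0 (e.g. T[0,0,0] = -6), so rank(T) ≥ 1.
Upper bound: the mode-1 fibre T[:,0,0] = [-6, -2] gives a = [3, 1] (primitive direction); the mode-2 fibre T[0,:,0] = [-6, -9] gives b = [2, 3]; then c[k] = T[0,0,k] / (a[0]·b[0]) = [-6, -18] / 6 = [-1, -3].
Expanding [3, 1] ⊗ [2, 3] ⊗ [-1, -3] reproduces all 8 entries of T, so T = [3, 1] ⊗ [2, 3] ⊗ [-1, -3] and rank(T) ≤ 1.
These bounds meet, so rank(T) = 1.

rank(T) = 1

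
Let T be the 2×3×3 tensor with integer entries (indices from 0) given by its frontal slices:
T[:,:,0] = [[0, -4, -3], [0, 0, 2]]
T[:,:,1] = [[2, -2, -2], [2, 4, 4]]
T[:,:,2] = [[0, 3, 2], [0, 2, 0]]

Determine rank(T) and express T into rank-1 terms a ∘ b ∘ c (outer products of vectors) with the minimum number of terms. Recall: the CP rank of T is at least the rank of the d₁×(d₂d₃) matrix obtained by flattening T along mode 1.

rank(T) = 3

Lower bound: in the mode-2 unfolding of T (rows indexed by j, columns by (i,k)) the 3×3 minor on rows j ∈ {0, 1, 2}, columns (i,k) ∈ {(0,0), (0,1), (0,2)} is det [[0, 2, 0], [-4, -2, 3], [-3, -2, 2]] = -2 ≠ 0, so that unfolding has rank ≥ 3 and hence rank(T) ≥ 3 (CP rank is at least every unfolding rank, though it can be larger).
Upper bound: T is a sum of 3 rank-1 terms, T = (1, -2) ∘ (0, 1, 1) ∘ (-2, -2, 1) + (1, 1) ∘ (1, 0, 0) ∘ (0, 2, 0) + (1, 2) ∘ (0, 2, 1) ∘ (-1, 0, 1) (written with every a and b primitive with positive leading entry and the scale carried by c; CP decompositions are not unique, and this one is verified by expanding entrywise), so rank(T) ≤ 3.
These bounds meet, so rank(T) = 3.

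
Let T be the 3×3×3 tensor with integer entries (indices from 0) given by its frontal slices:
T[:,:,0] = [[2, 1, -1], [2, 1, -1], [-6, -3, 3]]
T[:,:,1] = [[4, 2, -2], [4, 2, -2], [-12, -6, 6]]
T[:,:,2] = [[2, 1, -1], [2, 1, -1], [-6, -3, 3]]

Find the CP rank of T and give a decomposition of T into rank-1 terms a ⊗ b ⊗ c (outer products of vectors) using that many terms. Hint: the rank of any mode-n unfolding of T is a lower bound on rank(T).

rank(T) = 1

Lower bound: T ≠ 0 (e.g. T[0,0,0] = 2), so rank(T) ≥ 1.
Upper bound: if T = a ⊗ b ⊗ c then every fibre of T is a multiple of the corresponding factor, so read the factors off the fibres through the nonzero entry T[0,0,0] = 2.
The mode-1 fibre T[:,0,0] = [2, 2, -6] gives a = [1, 1, -3] (primitive direction); the mode-2 fibre T[0,:,0] = [2, 1, -1] gives b = [2, 1, -1]; then c[k] = T[0,0,k] / (a[0]·b[0]) = [2, 4, 2] / 2 = [1, 2, 1].
Expanding [1, 1, -3] ⊗ [2, 1, -1] ⊗ [1, 2, 1] reproduces all 27 entries of T, so T = [1, 1, -3] ⊗ [2, 1, -1] ⊗ [1, 2, 1] and rank(T) ≤ 1.
These bounds meet, so rank(T) = 1.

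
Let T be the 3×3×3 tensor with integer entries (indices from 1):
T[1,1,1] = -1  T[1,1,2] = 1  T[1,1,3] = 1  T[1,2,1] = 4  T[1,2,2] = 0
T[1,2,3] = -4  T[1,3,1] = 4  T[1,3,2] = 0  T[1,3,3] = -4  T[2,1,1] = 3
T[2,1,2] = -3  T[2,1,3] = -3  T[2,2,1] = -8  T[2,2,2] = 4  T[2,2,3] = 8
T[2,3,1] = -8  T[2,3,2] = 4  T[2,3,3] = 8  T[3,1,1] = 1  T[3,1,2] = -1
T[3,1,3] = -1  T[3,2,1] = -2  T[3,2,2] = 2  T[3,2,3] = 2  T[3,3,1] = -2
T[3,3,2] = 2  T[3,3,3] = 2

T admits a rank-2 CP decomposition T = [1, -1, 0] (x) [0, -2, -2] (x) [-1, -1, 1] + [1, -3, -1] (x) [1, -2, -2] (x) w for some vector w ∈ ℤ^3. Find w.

Subtract the known terms from T to get the rank-1 residual R = [1, -3, -1] (x) [1, -2, -2] (x) w, so R[i,j,k] = a[i]·b[j]·w[k]. Pick indices with nonzero a[1]·b[1] = (1)·(1) = 1. Only the fibre through (1,1,·) is needed: R[1,1,:] = T[1,1,:] − Σₗ aₗ[1]bₗ[1]cₗ = [-1, 1, 1] − (1)·(0)·[-1, -1, 1] = [-1, 1, 1]. Then w[k] = R[1,1,k] / 1 for each k, giving w = [-1, 1, 1] / 1 = [-1, 1, 1].

w = [-1, 1, 1]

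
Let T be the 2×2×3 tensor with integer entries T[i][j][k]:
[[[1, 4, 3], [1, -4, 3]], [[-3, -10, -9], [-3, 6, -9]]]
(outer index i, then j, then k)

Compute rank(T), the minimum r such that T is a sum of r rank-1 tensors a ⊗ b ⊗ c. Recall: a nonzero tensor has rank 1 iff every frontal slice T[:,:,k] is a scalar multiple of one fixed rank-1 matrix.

Lower bound: in the mode-2 unfolding of T (rows indexed by j, columns by (i,k)) the 2×2 minor on rows j ∈ {0, 1}, columns (i,k) ∈ {(0,0), (0,1)} is det [[1, 4], [1, -4]] = -8 ≠ 0, so that unfolding has rank ≥ 2 and hence rank(T) ≥ 2 (CP rank is at least every unfolding rank, though it can be larger).
Upper bound: with S_k = T[:,:,k], the two rank-1 terms a₁b₁ᵀ, a₂b₂ᵀ are the rank-1 members of the pencil x·S₀ + y·S₁.
det(x·S₀ + y·S₁) is −8·xy − 16·y² = (-8)·(x + 2·y)(y), vanishing at (x:y) = (2:-1) and (1:0).
M₁ = 2·S₀ − S₁ = [[-2, 6], [4, -12]] = (-2)·[1, -2][1, -3]ᵀ and M₂ = S₀ = [[1, 1], [-3, -3]] = [1, -3][1, 1]ᵀ, so take a₁ = [1, -2], b₁ = [1, -3], a₂ = [1, -3], b₂ = [1, 1].
Each slice is an integer combination of E₁ = a₁b₁ᵀ and E₂ = a₂b₂ᵀ: S₀ = E₂, S₁ = 2·E₁ + 2·E₂, S₂ = 3·E₂; reading off coefficients, c₁ = [0, 2, 0] and c₂ = [1, 2, 3].
Hence T = [1, -2] ⊗ [1, -3] ⊗ [0, 2, 0] + [1, -3] ⊗ [1, 1] ⊗ [1, 2, 3], so rank(T) ≤ 2.
These bounds meet, so rank(T) = 2.

2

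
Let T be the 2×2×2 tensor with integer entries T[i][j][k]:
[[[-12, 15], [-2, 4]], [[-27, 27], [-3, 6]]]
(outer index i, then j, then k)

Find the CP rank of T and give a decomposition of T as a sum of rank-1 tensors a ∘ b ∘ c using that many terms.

rank(T) = 2

Lower bound: the mode-2 unfolding of T (rows indexed by j, columns by (i,k) = (0,0), (0,1), (1,0), (1,1)) is [[-12, 15, -27, 27], [-2, 4, -3, 6]].
There the 2×2 minor on rows j ∈ {0, 1}, columns (i,k) ∈ {(0,0), (0,1)} is det [[-12, 15], [-2, 4]] = -18 ≠ 0, so this unfolding has rank ≥ 2; CP rank is at least every unfolding rank, so rank(T) ≥ 2. (Flattening ranks never certify an upper bound on CP rank; for that we must actually write T with 2 rank-1 terms.)
Upper bound — finding two terms. Write S_k = T[:,:,k] for the frontal slices: S₀ = [[-12, -2], [-27, -3]], S₁ = [[15, 4], [27, 6]].
If T = a₁ ∘ b₁ ∘ c₁ + a₂ ∘ b₂ ∘ c₂ then each S_k = c₁[k]·a₁b₁ᵀ + c₂[k]·a₂b₂ᵀ. S₀ and S₁ are linearly independent, so a₁b₁ᵀ and a₂b₂ᵀ must span the same plane of matrices: they are the rank-1 matrices of the form x·S₀ + y·S₁.
det(x·S₀ + y·S₁) is −18·x² + 45·xy − 18·y² = (-9)·(x − 2·y)(2·x − y), vanishing at (x:y) = (2:1) and (1:2).
M₁ = 2·S₀ + S₁ = [[-9, 0], [-27, 0]] = (-9)·(1, 3)(1, 0)ᵀ and M₂ = S₀ + 2·S₁ = [[18, 6], [27, 9]] = 3·(2, 3)(3, 1)ᵀ, so take a₁ = (1, 3), b₁ = (1, 0), a₂ = (2, 3), b₂ = (3, 1).
Each slice is an integer combination of E₁ = a₁b₁ᵀ and E₂ = a₂b₂ᵀ: S₀ = −6·E₁ − E₂, S₁ = 3·E₁ + 2·E₂; reading off coefficients, c₁ = (-6, 3) and c₂ = (-1, 2).
Hence T = (1, 3) ∘ (1, 0) ∘ (-6, 3) + (2, 3) ∘ (3, 1) ∘ (-1, 2), so rank(T) ≤ 2.
These bounds meet, so rank(T) = 2.
Check entry T[1,1,0] = -3: (3)·(0)·(-6) + (3)·(1)·(-1) = -3.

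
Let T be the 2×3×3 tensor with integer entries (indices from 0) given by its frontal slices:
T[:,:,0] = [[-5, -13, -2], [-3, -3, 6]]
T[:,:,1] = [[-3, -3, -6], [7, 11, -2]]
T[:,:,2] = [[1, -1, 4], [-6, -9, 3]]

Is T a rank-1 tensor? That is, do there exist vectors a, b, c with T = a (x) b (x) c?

The mode-2 unfolding of T (rows indexed by j, columns by (i,k) = (0,0), (0,1), (0,2), (1,0), (1,1), (1,2)) is [[-5, -3, 1, -3, 7, -6], [-13, -3, -1, -3, 11, -9], [-2, -6, 4, 6, -2, 3]].
There the 3×3 minor on rows j ∈ {0, 1, 2}, columns (i,k) ∈ {(0,0), (0,1), (1,0)} is det [[-5, -3, -3], [-13, -3, -3], [-2, -6, 6]] = -288 ≠ 0, so this unfolding has rank ≥ 3; CP rank is at least every unfolding rank, so rank(T) ≥ 3.
In particular rank(T) ≥ 3 > 1, so T is not rank-1.

No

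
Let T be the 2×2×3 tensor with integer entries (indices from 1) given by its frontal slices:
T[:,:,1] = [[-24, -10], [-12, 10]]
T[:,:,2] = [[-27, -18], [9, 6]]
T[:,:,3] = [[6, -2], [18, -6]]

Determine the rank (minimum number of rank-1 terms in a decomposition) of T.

Lower bound: the mode-1 unfolding of T (rows indexed by i, columns by (j,k) = (1,1), (1,2), (1,3), (2,1), (2,2), (2,3)) is [[-24, -27, 6, -10, -18, -2], [-12, 9, 18, 10, 6, -6]].
There the 2×2 minor on rows i ∈ {1, 2}, columns (j,k) ∈ {(1,1), (1,2)} is det [[-24, -27], [-12, 9]] = -540 ≠ 0, so this unfolding has rank ≥ 2; CP rank is at least every unfolding rank, so rank(T) ≥ 2. (Flattening ranks never certify an upper bound on CP rank; for that we must actually write T with 2 rank-1 terms.)
Upper bound — finding two terms. Write S_k = T[:,:,k] for the frontal slices: S₁ = [[-24, -10], [-12, 10]], S₂ = [[-27, -18], [9, 6]], S₃ = [[6, -2], [18, -6]].
If T = a₁ ⊗ b₁ ⊗ c₁ + a₂ ⊗ b₂ ⊗ c₂ then each S_k = c₁[k]·a₁b₁ᵀ + c₂[k]·a₂b₂ᵀ. S₁ and S₂ are linearly independent, so a₁b₁ᵀ and a₂b₂ᵀ must span the same plane of matrices: they are the rank-1 matrices of the form x·S₁ + y·S₂.
det(x·S₁ + y·S₂) is −360·x² − 540·xy = (-180)·(2·x + 3·y)(x), vanishing at (x:y) = (3:-2) and (0:1).
M₁ = 3·S₁ − 2·S₂ = [[-18, 6], [-54, 18]] = (-6)·[1, 3][3, -1]ᵀ and M₂ = S₂ = [[-27, -18], [9, 6]] = (-3)·[3, -1][3, 2]ᵀ, so take a₁ = [1, 3], b₁ = [3, -1], a₂ = [3, -1], b₂ = [3, 2].
Each slice is an integer combination of E₁ = a₁b₁ᵀ and E₂ = a₂b₂ᵀ: S₁ = −2·E₁ − 2·E₂, S₂ = −3·E₂, S₃ = 2·E₁; reading off coefficients, c₁ = [-2, 0, 2] and c₂ = [-2, -3, 0].
Hence T = [1, 3] ⊗ [3, -1] ⊗ [-2, 0, 2] + [3, -1] ⊗ [3, 2] ⊗ [-2, -3, 0], so rank(T) ≤ 2.
These bounds meet, so rank(T) = 2.
Check entry T[2,2,2] = 6: (3)·(-1)·(0) + (-1)·(2)·(-3) = 6.

2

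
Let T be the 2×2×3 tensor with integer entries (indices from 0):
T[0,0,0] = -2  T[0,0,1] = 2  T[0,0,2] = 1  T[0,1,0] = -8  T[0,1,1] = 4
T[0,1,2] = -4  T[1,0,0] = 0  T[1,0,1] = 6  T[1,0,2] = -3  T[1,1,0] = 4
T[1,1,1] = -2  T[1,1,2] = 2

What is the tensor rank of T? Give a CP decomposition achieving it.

rank(T) = 3

Lower bound: in the mode-3 unfolding of T (rows indexed by k, columns by (i,j)) the 3×3 minor on rows k ∈ {0, 1, 2}, columns (i,j) ∈ {(0,0), (0,1), (1,0)} is det [[-2, -8, 0], [2, 4, 6], [1, -4, -3]] = -120 ≠ 0, so that unfolding has rank ≥ 3 and hence rank(T) ≥ 3 (CP rank is at least every unfolding rank, though it can be larger).
Upper bound: T is a sum of 3 rank-1 terms, T = [0, 1] ⊗ [1, 0] ⊗ [2, 4, -4] + [1, 1] ⊗ [1, 0] ⊗ [-2, 2, 1] + [2, -1] ⊗ [0, 1] ⊗ [-4, 2, -2] (written with every a and b primitive with positive leading entry and the scale carried by c; CP decompositions are not unique, and this one is verified by expanding entrywise), so rank(T) ≤ 3.
These bounds meet, so rank(T) = 3.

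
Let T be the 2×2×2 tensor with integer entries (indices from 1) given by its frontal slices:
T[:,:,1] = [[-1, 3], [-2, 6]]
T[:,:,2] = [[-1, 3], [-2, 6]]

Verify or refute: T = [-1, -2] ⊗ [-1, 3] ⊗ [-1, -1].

Yes

Reconstruct entrywise from the claimed factors. For example, T[1,1,1] = -1 and Σₗ aₗ[1]bₗ[1]cₗ[1] = (-1)·(-1)·(-1) = -1; checking all 8 entries, every one matches. The claim holds.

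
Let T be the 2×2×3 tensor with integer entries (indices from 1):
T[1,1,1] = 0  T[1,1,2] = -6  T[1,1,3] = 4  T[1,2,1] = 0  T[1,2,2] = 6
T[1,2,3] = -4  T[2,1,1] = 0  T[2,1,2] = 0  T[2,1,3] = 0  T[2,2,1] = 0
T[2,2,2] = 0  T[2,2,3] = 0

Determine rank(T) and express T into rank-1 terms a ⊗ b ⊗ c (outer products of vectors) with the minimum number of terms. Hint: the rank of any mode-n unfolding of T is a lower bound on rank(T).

rank(T) = 1

Lower bound: T ≠ 0 (e.g. T[1,1,2] = -6), so rank(T) ≥ 1.
Upper bound: if T = a ⊗ b ⊗ c then every fibre of T is a multiple of the corresponding factor, so read the factors off the fibres through the nonzero entry T[1,1,2] = -6.
The mode-1 fibre T[:,1,2] = [-6, 0] gives a = (1, 0) (primitive direction); the mode-2 fibre T[1,:,2] = [-6, 6] gives b = (1, -1); then c[k] = T[1,1,k] / (a[1]·b[1]) = [0, -6, 4] / 1 = (0, -6, 4).
Expanding (1, 0) ⊗ (1, -1) ⊗ (0, -6, 4) reproduces all 12 entries of T, so T = (1, 0) ⊗ (1, -1) ⊗ (0, -6, 4) and rank(T) ≤ 1.
These bounds meet, so rank(T) = 1.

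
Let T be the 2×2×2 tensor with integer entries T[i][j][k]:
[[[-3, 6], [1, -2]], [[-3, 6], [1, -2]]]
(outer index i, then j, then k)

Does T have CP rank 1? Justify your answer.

The mode-1 fibre T[:,0,0] = [-3, -3] gives a = [1, 1] (primitive direction); the mode-2 fibre T[0,:,0] = [-3, 1] gives b = [3, -1]; then c[k] = T[0,0,k] / (a[0]·b[0]) = [-3, 6] / 3 = [-1, 2].
Expanding [1, 1] ∘ [3, -1] ∘ [-1, 2] reproduces all 8 entries of T, so T = [1, 1] ∘ [3, -1] ∘ [-1, 2] and rank(T) ≤ 1.
Equivalently every frontal slice T[:,:,k] is c[k] times the rank-1 matrix [1, 1] ∘ [3, -1]. So T has rank 1 (it is nonzero).

Yes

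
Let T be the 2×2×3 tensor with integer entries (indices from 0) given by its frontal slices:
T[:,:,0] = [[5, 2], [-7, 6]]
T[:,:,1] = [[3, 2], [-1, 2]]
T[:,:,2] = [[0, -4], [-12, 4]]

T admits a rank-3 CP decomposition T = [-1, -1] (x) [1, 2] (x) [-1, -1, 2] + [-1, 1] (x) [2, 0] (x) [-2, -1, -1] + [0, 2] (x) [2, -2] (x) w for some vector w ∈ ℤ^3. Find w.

w = [-1, 0, -2]

Subtract the known terms from T to get the rank-1 residual R = [0, 2] (x) [2, -2] (x) w, so R[i,j,k] = a[i]·b[j]·w[k]. Pick indices with nonzero a[1]·b[0] = (2)·(2) = 4. Only the fibre through (1,0,·) is needed: R[1,0,:] = T[1,0,:] − Σₗ aₗ[1]bₗ[0]cₗ = [-7, -1, -12] − (-1)·(1)·[-1, -1, 2] − (1)·(2)·[-2, -1, -1] = [-4, 0, -8]. Then w[k] = R[1,0,k] / 4 for each k, giving w = [-4, 0, -8] / 4 = [-1, 0, -2].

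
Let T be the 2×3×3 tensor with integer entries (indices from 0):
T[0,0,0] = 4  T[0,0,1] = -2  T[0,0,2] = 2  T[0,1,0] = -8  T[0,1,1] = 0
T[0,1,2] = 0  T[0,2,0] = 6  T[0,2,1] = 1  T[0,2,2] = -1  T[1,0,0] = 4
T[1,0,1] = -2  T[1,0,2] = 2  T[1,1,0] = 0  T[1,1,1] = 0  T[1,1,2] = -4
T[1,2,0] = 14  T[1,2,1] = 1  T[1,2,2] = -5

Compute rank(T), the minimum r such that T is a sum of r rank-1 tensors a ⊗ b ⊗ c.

3

Lower bound: in the mode-3 unfolding of T (rows indexed by k, columns by (i,j)) the 3×3 minor on rows k ∈ {0, 1, 2}, columns (i,j) ∈ {(0,0), (0,1), (1,1)} is det [[4, -8, 0], [-2, 0, 0], [2, 0, -4]] = 64 ≠ 0, so that unfolding has rank ≥ 3 and hence rank(T) ≥ 3 (CP rank is at least every unfolding rank, though it can be larger).
Upper bound: T is a sum of 3 rank-1 terms, T = [0, 1] ⊗ [0, 1, 1] ⊗ [8, 0, -4] + [1, 1] ⊗ [0, 1, -1] ⊗ [-4, -2, 2] + [1, 1] ⊗ [2, -2, 1] ⊗ [2, -1, 1] (written with every a and b primitive with positive leading entry and the scale carried by c; CP decompositions are not unique, and this one is verified by expanding entrywise), so rank(T) ≤ 3.
These bounds meet, so rank(T) = 3.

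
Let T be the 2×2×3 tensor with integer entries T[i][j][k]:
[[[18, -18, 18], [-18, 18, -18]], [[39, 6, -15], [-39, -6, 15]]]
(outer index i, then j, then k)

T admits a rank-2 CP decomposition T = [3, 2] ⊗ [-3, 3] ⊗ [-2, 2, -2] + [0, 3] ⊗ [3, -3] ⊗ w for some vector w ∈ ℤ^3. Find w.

w = [3, 2, -3]

Subtract the known terms from T to get the rank-1 residual R = [0, 3] ⊗ [3, -3] ⊗ w, so R[i,j,k] = a[i]·b[j]·w[k]. Pick indices with nonzero a[1]·b[0] = (3)·(3) = 9. Only the fibre through (1,0,·) is needed: R[1,0,:] = T[1,0,:] − Σₗ aₗ[1]bₗ[0]cₗ = [39, 6, -15] − (2)·(-3)·[-2, 2, -2] = [27, 18, -27]. Then w[k] = R[1,0,k] / 9 for each k, giving w = [27, 18, -27] / 9 = [3, 2, -3].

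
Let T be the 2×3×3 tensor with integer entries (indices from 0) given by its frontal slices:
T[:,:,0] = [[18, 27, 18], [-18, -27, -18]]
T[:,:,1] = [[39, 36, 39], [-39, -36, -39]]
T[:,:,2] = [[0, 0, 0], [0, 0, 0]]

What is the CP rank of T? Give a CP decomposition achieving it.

Lower bound: the mode-3 unfolding of T (rows indexed by k, columns by (i,j) = (0,0), (0,1), (0,2), (1,0), (1,1), (1,2)) is [[18, 27, 18, -18, -27, -18], [39, 36, 39, -39, -36, -39], [0, 0, 0, 0, 0, 0]].
There the 2×2 minor on rows k ∈ {0, 1}, columns (i,j) ∈ {(0,0), (0,1)} is det [[18, 27], [39, 36]] = -405 ≠ 0, so this unfolding has rank ≥ 2; CP rank is at least every unfolding rank, so rank(T) ≥ 2. (Flattening ranks never certify an upper bound on CP rank; for that we must actually write T with 2 rank-1 terms.)
Upper bound — finding two terms. Every mode-1 slice of T is a multiple of one matrix: T[i,:,:] = a[i]·M with a = (1, -1) and M = [[18, 39, 0], [27, 36, 0], [18, 39, 0]] (rows indexed by j, columns by k). So it suffices to write M as a sum of two rank-1 matrices.
The rows of M satisfy (row 0) = (row 2), so splitting by rows, M = (0, 1, 0)(27, 36, 0)ᵀ + (1, 0, 1)(18, 39, 0)ᵀ.
Hence T = (1, -1) ⊗ (0, 1, 0) ⊗ (27, 36, 0) + (1, -1) ⊗ (1, 0, 1) ⊗ (18, 39, 0), so rank(T) ≤ 2.
These bounds meet, so rank(T) = 2.
Check entry T[0,2,0] = 18: (1)·(0)·(27) + (1)·(1)·(18) = 18.

rank(T) = 2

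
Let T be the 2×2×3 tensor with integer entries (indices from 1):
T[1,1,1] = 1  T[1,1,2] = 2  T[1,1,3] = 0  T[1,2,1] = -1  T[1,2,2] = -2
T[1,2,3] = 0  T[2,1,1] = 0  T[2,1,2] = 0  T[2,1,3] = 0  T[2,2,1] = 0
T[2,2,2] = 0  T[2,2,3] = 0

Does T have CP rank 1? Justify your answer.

If T = a ⊗ b ⊗ c then every fibre of T is a multiple of the corresponding factor, so read the factors off the fibres through the nonzero entry T[1,1,1] = 1.
The mode-1 fibre T[:,1,1] = [1, 0] gives a = [1, 0] (primitive direction); the mode-2 fibre T[1,:,1] = [1, -1] gives b = [1, -1]; then c[k] = T[1,1,k] / (a[1]·b[1]) = [1, 2, 0] / 1 = [1, 2, 0].
Expanding [1, 0] ⊗ [1, -1] ⊗ [1, 2, 0] reproduces all 12 entries of T, so T = [1, 0] ⊗ [1, -1] ⊗ [1, 2, 0] and rank(T) ≤ 1.
Equivalently every frontal slice T[:,:,k] is c[k] times the rank-1 matrix [1, 0] ⊗ [1, -1]. So T has rank 1 (it is nonzero).

Yes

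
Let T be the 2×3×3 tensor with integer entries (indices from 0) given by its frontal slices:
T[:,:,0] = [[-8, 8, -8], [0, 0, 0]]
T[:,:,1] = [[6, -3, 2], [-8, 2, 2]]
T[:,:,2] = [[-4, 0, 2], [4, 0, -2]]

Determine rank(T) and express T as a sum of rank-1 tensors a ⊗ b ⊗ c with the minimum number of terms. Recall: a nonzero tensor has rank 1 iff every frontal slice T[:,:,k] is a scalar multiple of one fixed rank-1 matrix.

rank(T) = 3

Lower bound: the mode-2 unfolding of T (rows indexed by j, columns by (i,k) = (0,0), (0,1), (0,2), (1,0), (1,1), (1,2)) is [[-8, 6, -4, 0, -8, 4], [8, -3, 0, 0, 2, 0], [-8, 2, 2, 0, 2, -2]].
There the 3×3 minor on rows j ∈ {0, 1, 2}, columns (i,k) ∈ {(0,0), (0,1), (0,2)} is det [[-8, 6, -4], [8, -3, 0], [-8, 2, 2]] = -16 ≠ 0, so this unfolding has rank ≥ 3; CP rank is at least every unfolding rank, so rank(T) ≥ 3. (Unfolding ranks only ever bound the CP rank from below — rank(T) can be strictly larger than all of them — so the matching upper bound has to come from an explicit 3-term decomposition.)
Upper bound: T is a sum of 3 rank-1 terms, T = [1, -1] ⊗ [2, 0, -1] ⊗ [0, 2, -2] + [1, 0] ⊗ [1, -1, 1] ⊗ [-8, 4, 0] + [1, 2] ⊗ [2, -1, 0] ⊗ [0, -1, 0] (one valid choice — decompositions are not unique — normalised so each a, b is primitive with positive first nonzero entry; check it by expanding all entries), so rank(T) ≤ 3.
These bounds meet, so rank(T) = 3.
Check entry T[0,2,0] = -8: (1)·(-1)·(0) + (1)·(1)·(-8) + (1)·(0)·(0) = -8.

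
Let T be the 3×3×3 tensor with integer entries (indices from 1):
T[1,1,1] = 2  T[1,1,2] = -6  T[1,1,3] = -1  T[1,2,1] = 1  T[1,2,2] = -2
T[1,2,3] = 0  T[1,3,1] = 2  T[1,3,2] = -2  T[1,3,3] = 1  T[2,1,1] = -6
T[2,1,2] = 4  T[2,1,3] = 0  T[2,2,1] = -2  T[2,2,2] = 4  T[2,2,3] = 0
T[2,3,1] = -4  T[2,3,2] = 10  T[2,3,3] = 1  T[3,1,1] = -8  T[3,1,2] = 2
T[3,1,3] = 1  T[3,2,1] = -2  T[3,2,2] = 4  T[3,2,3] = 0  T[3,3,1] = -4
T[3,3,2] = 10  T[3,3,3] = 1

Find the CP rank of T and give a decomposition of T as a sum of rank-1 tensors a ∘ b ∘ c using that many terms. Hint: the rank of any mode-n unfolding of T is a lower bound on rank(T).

rank(T) = 3

Lower bound: the mode-2 unfolding of T (rows indexed by j, columns by (i,k) = (1,1), (1,2), (1,3), (2,1), (2,2), (2,3), (3,1), (3,2), (3,3)) is [[2, -6, -1, -6, 4, 0, -8, 2, 1], [1, -2, 0, -2, 4, 0, -2, 4, 0], [2, -2, 1, -4, 10, 1, -4, 10, 1]].
There the 3×3 minor on rows j ∈ {1, 2, 3}, columns (i,k) ∈ {(1,1), (1,2), (2,1)} is det [[2, -6, -6], [1, -2, -2], [2, -2, -4]] = -4 ≠ 0, so this unfolding has rank ≥ 3; CP rank is at least every unfolding rank, so rank(T) ≥ 3. (Unfolding ranks only ever bound the CP rank from below — rank(T) can be strictly larger than all of them — so the matching upper bound has to come from an explicit 3-term decomposition.)
Upper bound: T is a sum of 3 rank-1 terms, T = [0, 1, 2] ∘ [1, 0, 0] ∘ [-2, -2, 1] + [1, -2, -2] ∘ [2, 1, 2] ∘ [1, -2, 0] + [1, 1, 1] ∘ [1, 0, -1] ∘ [0, -2, -1] (one valid choice — decompositions are not unique — normalised so each a, b is primitive with positive first nonzero entry; check it by expanding all entries), so rank(T) ≤ 3.
These bounds meet, so rank(T) = 3.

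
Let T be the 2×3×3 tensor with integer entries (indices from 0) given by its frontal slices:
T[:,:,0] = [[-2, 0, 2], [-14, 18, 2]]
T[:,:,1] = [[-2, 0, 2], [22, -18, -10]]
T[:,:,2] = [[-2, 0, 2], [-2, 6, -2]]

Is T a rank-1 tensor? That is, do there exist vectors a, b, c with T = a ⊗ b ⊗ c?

The mode-1 unfolding of T (rows indexed by i, columns by (j,k) = (0,0), (0,1), (0,2), (1,0), (1,1), (1,2), (2,0), (2,1), (2,2)) is [[-2, -2, -2, 0, 0, 0, 2, 2, 2], [-14, 22, -2, 18, -18, 6, 2, -10, -2]].
There the 2×2 minor on rows i ∈ {0, 1}, columns (j,k) ∈ {(0,0), (0,1)} is det [[-2, -2], [-14, 22]] = -72 ≠ 0, so this unfolding has rank ≥ 2; CP rank is at least every unfolding rank, so rank(T) ≥ 2.
In particular rank(T) ≥ 2 > 1, so T is not rank-1.

No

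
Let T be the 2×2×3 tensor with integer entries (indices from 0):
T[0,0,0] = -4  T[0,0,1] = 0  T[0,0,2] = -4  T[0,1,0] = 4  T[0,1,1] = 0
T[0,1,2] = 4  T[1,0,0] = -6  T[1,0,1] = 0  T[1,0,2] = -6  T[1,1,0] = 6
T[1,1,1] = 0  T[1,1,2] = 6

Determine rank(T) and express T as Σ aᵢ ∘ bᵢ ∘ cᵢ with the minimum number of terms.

rank(T) = 1

Lower bound: T ≠ 0 (e.g. T[0,0,0] = -4), so rank(T) ≥ 1.
Upper bound: the mode-1 fibre T[:,0,0] = [-4, -6] gives a = [2, 3] (primitive direction); the mode-2 fibre T[0,:,0] = [-4, 4] gives b = [1, -1]; then c[k] = T[0,0,k] / (a[0]·b[0]) = [-4, 0, -4] / 2 = [-2, 0, -2].
Expanding [2, 3] ∘ [1, -1] ∘ [-2, 0, -2] reproduces all 12 entries of T, so T = [2, 3] ∘ [1, -1] ∘ [-2, 0, -2] and rank(T) ≤ 1.
These bounds meet, so rank(T) = 1.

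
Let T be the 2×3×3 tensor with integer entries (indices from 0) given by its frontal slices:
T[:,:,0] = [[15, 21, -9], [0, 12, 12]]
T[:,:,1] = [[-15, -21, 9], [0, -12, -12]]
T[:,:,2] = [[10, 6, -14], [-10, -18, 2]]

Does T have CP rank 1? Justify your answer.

The mode-3 unfolding of T (rows indexed by k, columns by (i,j) = (0,0), (0,1), (0,2), (1,0), (1,1), (1,2)) is [[15, 21, -9, 0, 12, 12], [-15, -21, 9, 0, -12, -12], [10, 6, -14, -10, -18, 2]].
There the 2×2 minor on rows k ∈ {0, 2}, columns (i,j) ∈ {(0,0), (0,1)} is det [[15, 21], [10, 6]] = -120 ≠ 0, so this unfolding has rank ≥ 2; CP rank is at least every unfolding rank, so rank(T) ≥ 2.
In particular rank(T) ≥ 2 > 1, so T is not rank-1.

No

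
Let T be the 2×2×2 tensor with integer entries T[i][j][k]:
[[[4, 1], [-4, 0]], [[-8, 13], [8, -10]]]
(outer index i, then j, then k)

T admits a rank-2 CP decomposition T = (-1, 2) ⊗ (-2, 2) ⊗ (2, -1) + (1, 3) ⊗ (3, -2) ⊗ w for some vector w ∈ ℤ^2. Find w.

Subtract the known terms from T to get the rank-1 residual R = (1, 3) ⊗ (3, -2) ⊗ w, so R[i,j,k] = a[i]·b[j]·w[k]. Pick indices with nonzero a[0]·b[0] = (1)·(3) = 3. Only the fibre through (0,0,·) is needed: R[0,0,:] = T[0,0,:] − Σₗ aₗ[0]bₗ[0]cₗ = [4, 1] − (-1)·(-2)·(2, -1) = [0, 3]. Then w[k] = R[0,0,k] / 3 for each k, giving w = [0, 3] / 3 = (0, 1).

w = (0, 1)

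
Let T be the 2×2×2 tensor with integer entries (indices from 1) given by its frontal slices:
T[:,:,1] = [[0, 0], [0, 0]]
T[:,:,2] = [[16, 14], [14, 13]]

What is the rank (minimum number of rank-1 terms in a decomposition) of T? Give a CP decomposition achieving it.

Lower bound: in the mode-2 unfolding of T (rows indexed by j, columns by (i,k)) the 2×2 minor on rows j ∈ {1, 2}, columns (i,k) ∈ {(1,2), (2,2)} is det [[16, 14], [14, 13]] = 12 ≠ 0, so that unfolding has rank ≥ 2 and hence rank(T) ≥ 2 (CP rank is at least every unfolding rank, though it can be larger).
Upper bound: T[:,:,k] = c[k]·M for every slice, with c = [0, 1] and M = [[16, 14], [14, 13]] (rows i, columns j).
Splitting M by its rows (i = 1, 2), M = [1, 0][16, 14]ᵀ + [0, 1][14, 13]ᵀ.
Hence T = [1, 0] ⊗ [16, 14] ⊗ [0, 1] + [0, 1] ⊗ [14, 13] ⊗ [0, 1], so rank(T) ≤ 2.
These bounds meet, so rank(T) = 2.

rank(T) = 2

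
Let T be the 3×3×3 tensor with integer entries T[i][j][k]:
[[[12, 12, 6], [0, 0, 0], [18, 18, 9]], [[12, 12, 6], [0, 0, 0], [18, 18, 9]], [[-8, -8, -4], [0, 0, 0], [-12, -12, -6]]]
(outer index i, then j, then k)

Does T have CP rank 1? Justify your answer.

Yes

The mode-1 fibre T[:,0,0] = [12, 12, -8] gives a = (3, 3, -2) (primitive direction); the mode-2 fibre T[0,:,0] = [12, 0, 18] gives b = (2, 0, 3); then c[k] = T[0,0,k] / (a[0]·b[0]) = [12, 12, 6] / 6 = (2, 2, 1).
Expanding (3, 3, -2) ⊗ (2, 0, 3) ⊗ (2, 2, 1) reproduces all 27 entries of T, so T = (3, 3, -2) ⊗ (2, 0, 3) ⊗ (2, 2, 1) and rank(T) ≤ 1.
Equivalently every frontal slice T[:,:,k] is c[k] times the rank-1 matrix (3, 3, -2) ⊗ (2, 0, 3). So T has rank 1 (it is nonzero).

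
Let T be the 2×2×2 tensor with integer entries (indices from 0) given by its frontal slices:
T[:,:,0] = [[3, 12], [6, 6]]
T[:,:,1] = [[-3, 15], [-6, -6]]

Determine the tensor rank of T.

2

Lower bound: the mode-3 unfolding of T (rows indexed by k, columns by (i,j) = (0,0), (0,1), (1,0), (1,1)) is [[3, 12, 6, 6], [-3, 15, -6, -6]].
There the 2×2 minor on rows k ∈ {0, 1}, columns (i,j) ∈ {(0,0), (0,1)} is det [[3, 12], [-3, 15]] = 81 ≠ 0, so this unfolding has rank ≥ 2; CP rank is at least every unfolding rank, so rank(T) ≥ 2. (This is only a lower bound: in general the CP rank may exceed every unfolding rank, so we still need to exhibit 2 rank-1 terms summing to T.)
Upper bound — finding two terms. Write S_k = T[:,:,k] for the frontal slices: S₀ = [[3, 12], [6, 6]], S₁ = [[-3, 15], [-6, -6]].
If T = a₁ ⊗ b₁ ⊗ c₁ + a₂ ⊗ b₂ ⊗ c₂ then each S_k = c₁[k]·a₁b₁ᵀ + c₂[k]·a₂b₂ᵀ. S₀ and S₁ are linearly independent, so a₁b₁ᵀ and a₂b₂ᵀ must span the same plane of matrices: they are the rank-1 matrices of the form x·S₀ + y·S₁.
det(x·S₀ + y·S₁) is −54·x² − 54·xy + 108·y² = (-54)·(x + 2·y)(x − y), vanishing at (x:y) = (2:-1) and (1:1).
M₁ = 2·S₀ − S₁ = [[9, 9], [18, 18]] = 9·(1, 2)(1, 1)ᵀ and M₂ = S₀ + S₁ = [[0, 27], [0, 0]] = 27·(1, 0)(0, 1)ᵀ, so take a₁ = (1, 2), b₁ = (1, 1), a₂ = (1, 0), b₂ = (0, 1).
Each slice is an integer combination of E₁ = a₁b₁ᵀ and E₂ = a₂b₂ᵀ: S₀ = 3·E₁ + 9·E₂, S₁ = −3·E₁ + 18·E₂; reading off coefficients, c₁ = (3, -3) and c₂ = (9, 18).
Hence T = (1, 2) ⊗ (1, 1) ⊗ (3, -3) + (1, 0) ⊗ (0, 1) ⊗ (9, 18), so rank(T) ≤ 2.
These bounds meet, so rank(T) = 2.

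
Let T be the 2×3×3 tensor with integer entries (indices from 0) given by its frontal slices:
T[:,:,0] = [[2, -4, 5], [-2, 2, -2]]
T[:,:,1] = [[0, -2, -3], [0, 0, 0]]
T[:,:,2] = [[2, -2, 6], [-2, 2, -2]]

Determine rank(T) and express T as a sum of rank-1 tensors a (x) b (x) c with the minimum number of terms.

Lower bound: the mode-3 unfolding of T (rows indexed by k, columns by (i,j) = (0,0), (0,1), (0,2), (1,0), (1,1), (1,2)) is [[2, -4, 5, -2, 2, -2], [0, -2, -3, 0, 0, 0], [2, -2, 6, -2, 2, -2]].
There the 3×3 minor on rows k ∈ {0, 1, 2}, columns (i,j) ∈ {(0,0), (0,1), (0,2)} is det [[2, -4, 5], [0, -2, -3], [2, -2, 6]] = 8 ≠ 0, so this unfolding has rank ≥ 3; CP rank is at least every unfolding rank, so rank(T) ≥ 3. (Flattening ranks never certify an upper bound on CP rank; for that we must actually write T with 3 rank-1 terms.)
Upper bound: T is a sum of 3 rank-1 terms, T = [1, -1] (x) [1, -1, 1] (x) [2, 0, 2] + [1, 0] (x) [0, 2, -1] (x) [-2, 1, -2] + [1, 0] (x) [0, 2, 1] (x) [1, -2, 2] (one valid choice — decompositions are not unique — normalised so each a, b is primitive with positive first nonzero entry; check it by expanding all entries), so rank(T) ≤ 3.
These bounds meet, so rank(T) = 3.

rank(T) = 3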